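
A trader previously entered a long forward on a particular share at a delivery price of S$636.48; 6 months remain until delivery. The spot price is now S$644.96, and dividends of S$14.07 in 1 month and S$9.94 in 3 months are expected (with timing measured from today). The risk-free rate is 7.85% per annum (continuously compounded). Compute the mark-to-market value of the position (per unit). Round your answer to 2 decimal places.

PV(remaining dividends) I = 14.07·e^(−0.0785·1/12) + 9.94·e^(−0.0785·3/12) = 23.7251
Current forward F = (S − I)·e^(rT) = (644.96 − 23.7251)·e^(0.0785·6/12) = 621.2349 × 1.040030 = 646.1029
Value (long) = (F − K)·e^(−rT) = (646.1029 − 636.48) × 0.961510 = 9.2525
Value = S$9.25

S$9.25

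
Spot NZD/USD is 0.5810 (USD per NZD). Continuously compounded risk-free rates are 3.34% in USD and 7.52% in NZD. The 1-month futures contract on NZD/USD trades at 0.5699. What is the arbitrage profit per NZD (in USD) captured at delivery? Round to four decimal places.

0.0091 per NZD (in USD)

Fair futures: F* = S·e^(carry·T), with carry = (r_USD − r_NZD) = 0.0334 − 0.0752 = -0.0418
F* = 0.5810 · e^(-0.0418 × 1/12) = 0.5810 · e^-0.003483 = 0.5810 × 0.996523 = 0.5790
Market 0.5699 < fair 0.5790: forward underpriced → reverse cash-and-carry (short spot, go long the forward).
At maturity, profit = |F_mkt − F*| = |0.5699 − 0.5790| = 0.0091 per NZD (in USD)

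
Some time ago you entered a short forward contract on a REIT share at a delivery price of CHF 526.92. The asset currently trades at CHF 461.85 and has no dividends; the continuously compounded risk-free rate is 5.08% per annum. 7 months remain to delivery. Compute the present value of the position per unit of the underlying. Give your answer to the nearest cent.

CHF 49.68

Current fair forward for the remaining 7 months: F = S·e^(r·T), r = 0.0508
F = 461.85 · e^(0.0508 × 7/12) = 461.85 × 1.030077 = 475.7411
Value of long forward = (F − K)·e^(−rT) = (475.7411 − 526.92) · e^(−0.0508·7/12)
= -51.1789 × 0.970801 = -49.68
Short position value = −(long value) = CHF 49.68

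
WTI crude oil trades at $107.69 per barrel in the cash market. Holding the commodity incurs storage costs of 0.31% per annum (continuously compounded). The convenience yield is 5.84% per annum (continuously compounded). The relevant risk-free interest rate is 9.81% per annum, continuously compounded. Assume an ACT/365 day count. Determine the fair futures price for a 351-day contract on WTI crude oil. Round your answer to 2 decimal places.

Net carry = r + u − y = 0.0981 + 0.0031 − 0.0584 = 0.0428
F = S·e^((r+u−y)T) = 107.69 · e^(0.0428 × 351/365) = 107.69 · e^0.041158
= 107.69 × 1.042017 = $112.21 per barrel

$112.21 per barrel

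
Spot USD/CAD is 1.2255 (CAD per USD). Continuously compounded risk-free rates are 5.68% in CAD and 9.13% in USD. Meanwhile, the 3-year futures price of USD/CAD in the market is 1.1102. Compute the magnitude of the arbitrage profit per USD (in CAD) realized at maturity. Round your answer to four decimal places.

0.0052 per USD (in CAD)

Fair futures: F* = S·e^(carry·T), with carry = (r_CAD − r_USD) = 0.0568 − 0.0913 = -0.0345
F* = 1.2255 · e^(-0.0345 × 3) = 1.2255 · e^-0.103500 = 1.2255 × 0.901676 = 1.1050
Market 1.1102 > fair 1.1050: forward overpriced → cash-and-carry (buy spot, short the forward).
At maturity, profit = |F_mkt − F*| = |1.1102 − 1.1050| = 0.0052 per USD (in CAD)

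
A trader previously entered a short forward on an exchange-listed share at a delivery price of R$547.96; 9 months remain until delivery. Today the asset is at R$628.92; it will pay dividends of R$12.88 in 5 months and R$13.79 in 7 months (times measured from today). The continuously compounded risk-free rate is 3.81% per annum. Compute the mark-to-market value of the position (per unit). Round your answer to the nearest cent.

PV(remaining dividends) I = 12.88·e^(−0.0381·5/12) + 13.79·e^(−0.0381·7/12) = 26.1640
Current forward F = (S − I)·e^(rT) = (628.92 − 26.1640)·e^(0.0381·9/12) = 602.7560 × 1.028987 = 620.2281
Value (long) = (F − K)·e^(−rT) = (620.2281 − 547.96) × 0.971829 = 70.2322
Short position value = −(long value) = -R$70.23

-R$70.23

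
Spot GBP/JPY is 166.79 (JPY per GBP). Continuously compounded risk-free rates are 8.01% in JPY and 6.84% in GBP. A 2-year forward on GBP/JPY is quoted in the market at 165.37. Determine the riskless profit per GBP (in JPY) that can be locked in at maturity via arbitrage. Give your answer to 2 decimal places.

Fair forward: F* = S·e^(carry·T), with carry = (r_JPY − r_GBP) = 0.0801 − 0.0684 = 0.0117
F* = 166.79 · e^(0.0117 × 2) = 166.79 · e^0.023400 = 166.79 × 1.023676 = 170.7389
Market 165.37 < fair 170.7389: forward underpriced → reverse cash-and-carry (short spot, go long the forward).
At maturity, profit = |F_mkt − F*| = |165.37 − 170.7389| = 5.37 per GBP (in JPY)

5.37 per GBP (in JPY)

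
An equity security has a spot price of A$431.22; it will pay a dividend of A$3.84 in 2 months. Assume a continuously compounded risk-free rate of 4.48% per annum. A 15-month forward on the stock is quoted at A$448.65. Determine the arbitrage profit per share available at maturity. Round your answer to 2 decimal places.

PV(dividends) I = 3.84·e^(−0.0448·2/12) = 3.8114
Fair forward F* = (S − I)·e^(rT) = (431.22 − 3.8114)·e^0.056000 = 427.4086 × 1.057598 = 452.0265
Market A$448.65 < fair 452.0265: forward underpriced → reverse cash-and-carry (short the stock, invest proceeds at r, pay the dividends, go long the forward).
Profit at T = |F_mkt − F*| = |448.65 − 452.0265| = A$3.38 per share

A$3.38 per share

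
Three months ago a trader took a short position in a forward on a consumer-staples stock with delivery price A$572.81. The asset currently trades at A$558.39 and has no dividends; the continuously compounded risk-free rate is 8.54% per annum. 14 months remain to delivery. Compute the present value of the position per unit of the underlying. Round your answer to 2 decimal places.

Current fair forward for the remaining 14 months: F = S·e^(r·T), r = 0.0854
F = 558.39 · e^(0.0854 × 14/12) = 558.39 × 1.104766 = 616.8903
Value of long forward = (F − K)·e^(−rT) = (616.8903 − 572.81) · e^(−0.0854·14/12)
= 44.0803 × 0.905169 = 39.90
Short position value = −(long value) = -A$39.90

-A$39.90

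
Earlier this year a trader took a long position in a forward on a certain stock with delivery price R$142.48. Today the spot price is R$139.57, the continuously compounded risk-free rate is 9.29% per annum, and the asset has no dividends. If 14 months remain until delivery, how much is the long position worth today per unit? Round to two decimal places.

R$11.73

Current fair forward for the remaining 14 months: F = S·e^(r·T), r = 0.0929
F = 139.57 · e^(0.0929 × 14/12) = 139.57 × 1.114475 = 155.5473
Value of long forward = (F − K)·e^(−rT) = (155.5473 − 142.48) · e^(−0.0929·14/12)
= 13.0673 × 0.897284 = 11.73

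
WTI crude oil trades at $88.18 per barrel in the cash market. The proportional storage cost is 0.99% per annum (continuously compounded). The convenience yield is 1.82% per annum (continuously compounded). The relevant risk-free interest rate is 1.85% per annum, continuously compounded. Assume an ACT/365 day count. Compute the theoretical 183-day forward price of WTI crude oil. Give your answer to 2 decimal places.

Net carry = r + u − y = 0.0185 + 0.0099 − 0.0182 = 0.0102
F = S·e^((r+u−y)T) = 88.18 · e^(0.0102 × 183/365) = 88.18 · e^0.005114
= 88.18 × 1.005127 = $88.63 per barrel

$88.63 per barrel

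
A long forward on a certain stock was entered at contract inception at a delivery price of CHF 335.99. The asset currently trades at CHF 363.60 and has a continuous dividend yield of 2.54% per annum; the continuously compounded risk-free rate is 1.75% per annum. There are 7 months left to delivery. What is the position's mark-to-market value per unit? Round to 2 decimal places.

Current fair forward for the remaining 7 months: F = S·e^((r − q)·T), (r − q) = 0.0175 − 0.0254 = -0.0079
F = 363.60 · e^(-0.0079 × 7/12) = 363.60 × 0.995402 = 361.9282
Value of long forward = (F − K)·e^(−rT) = (361.9282 − 335.99) · e^(−0.0175·7/12)
= 25.9382 × 0.989844 = 25.67

CHF 25.67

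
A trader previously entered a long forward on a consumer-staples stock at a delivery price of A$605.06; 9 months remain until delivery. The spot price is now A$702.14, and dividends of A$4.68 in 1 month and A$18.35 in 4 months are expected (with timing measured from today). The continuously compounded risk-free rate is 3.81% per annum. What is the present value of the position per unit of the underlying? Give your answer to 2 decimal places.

A$91.34

PV(remaining dividends) I = 4.68·e^(−0.0381·1/12) + 18.35·e^(−0.0381·4/12) = 22.7836
Current forward F = (S − I)·e^(rT) = (702.14 − 22.7836)·e^(0.0381·9/12) = 679.3564 × 1.028987 = 699.0489
Value (long) = (F − K)·e^(−rT) = (699.0489 − 605.06) × 0.971829 = 91.3411
Value = A$91.34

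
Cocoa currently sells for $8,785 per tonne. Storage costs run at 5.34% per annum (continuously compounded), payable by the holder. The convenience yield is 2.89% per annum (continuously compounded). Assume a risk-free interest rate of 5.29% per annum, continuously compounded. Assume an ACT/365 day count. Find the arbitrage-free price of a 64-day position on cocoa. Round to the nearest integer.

$8,905 per tonne

Net carry = r + u − y = 0.0529 + 0.0534 − 0.0289 = 0.0774
F = S·e^((r+u−y)T) = 8785 · e^(0.0774 × 64/365) = 8785 · e^0.013572
= 8785 × 1.013665 = $8,905 per tonne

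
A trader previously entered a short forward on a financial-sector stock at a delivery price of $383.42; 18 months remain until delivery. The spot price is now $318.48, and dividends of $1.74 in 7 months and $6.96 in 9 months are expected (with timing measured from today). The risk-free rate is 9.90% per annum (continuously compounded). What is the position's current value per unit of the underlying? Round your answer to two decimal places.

$20.13

PV(remaining dividends) I = 1.74·e^(−0.0990·7/12) + 6.96·e^(−0.0990·9/12) = 8.1043
Current forward F = (S − I)·e^(rT) = (318.48 − 8.1043)·e^(0.0990·18/12) = 310.3757 × 1.160093 = 360.0647
Value (long) = (F − K)·e^(−rT) = (360.0647 − 383.42) × 0.862000 = -20.1323
Short position value = −(long value) = $20.13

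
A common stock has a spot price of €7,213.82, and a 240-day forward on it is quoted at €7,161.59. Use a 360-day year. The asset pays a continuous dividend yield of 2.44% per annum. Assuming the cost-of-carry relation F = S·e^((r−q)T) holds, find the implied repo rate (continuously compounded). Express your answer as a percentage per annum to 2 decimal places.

From F = S·e^((r−q)T): (r − q) = ln(F/S)/T
ln(7161.59/7213.82) = ln(0.992760) = -0.007266
(r − q) = -0.007266 / (240/360) = -0.010899
r = ln(F/S)/T + q = -0.010899 + 0.0244 = 0.013501
r = 1.35%

1.35%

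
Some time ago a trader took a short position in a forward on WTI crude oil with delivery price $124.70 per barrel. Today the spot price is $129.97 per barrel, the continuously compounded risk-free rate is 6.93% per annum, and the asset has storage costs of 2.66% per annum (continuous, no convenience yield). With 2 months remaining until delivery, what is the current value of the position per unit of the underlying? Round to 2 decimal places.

Current fair forward for the remaining 2 months: F = S·e^((r + u)·T), (r + u) = 0.0693 + 0.0266 = 0.0959
F = 129.97 · e^(0.0959 × 2/12) = 129.97 × 1.016112 = 132.0641
Value of long forward = (F − K)·e^(−rT) = (132.0641 − 124.70) · e^(−0.0693·2/12)
= 7.3641 × 0.988516 = 7.28
Short position value = −(long value) = -$7.28

-$7.28 per barrel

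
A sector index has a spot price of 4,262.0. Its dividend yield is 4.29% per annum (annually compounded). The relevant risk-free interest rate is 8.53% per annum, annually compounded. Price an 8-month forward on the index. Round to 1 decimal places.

4,376.7

F = S · (1+r)^T / (1+q)^T
= 4262.0 × 1.056087 / 1.028399 = 4262.0 × 1.026923
F = 4,376.7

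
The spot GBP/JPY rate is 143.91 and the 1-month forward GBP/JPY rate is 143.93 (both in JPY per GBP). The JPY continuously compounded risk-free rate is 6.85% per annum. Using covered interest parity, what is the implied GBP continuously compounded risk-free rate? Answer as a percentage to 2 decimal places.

F = S·e^((r_JPY − r_GBP)T) ⇒ r_GBP = r_JPY − ln(F/S)/T
ln(143.93/143.91) = 0.000139; /(1/12) = 0.001668
r_GBP = 0.0685 − 0.001668 = 0.066832
r_GBP = 6.68%

6.68%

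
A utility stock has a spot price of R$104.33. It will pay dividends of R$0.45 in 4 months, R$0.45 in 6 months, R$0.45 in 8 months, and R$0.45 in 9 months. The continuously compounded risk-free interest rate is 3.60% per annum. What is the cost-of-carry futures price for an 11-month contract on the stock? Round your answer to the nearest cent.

R$106.01

PV(dividends) I = 0.45·e^(−0.0360·4/12) + 0.45·e^(−0.0360·6/12) + 0.45·e^(−0.0360·8/12) + 0.45·e^(−0.0360·9/12)
I = 0.4446 + 0.4420 + 0.4393 + 0.4380 = 1.7639
F = (S − I)·e^(rT) = (104.33 − 1.7639) · e^(0.0360·11/12)
= 102.5661 · e^0.033000 = 102.5661 × 1.033551 = R$106.01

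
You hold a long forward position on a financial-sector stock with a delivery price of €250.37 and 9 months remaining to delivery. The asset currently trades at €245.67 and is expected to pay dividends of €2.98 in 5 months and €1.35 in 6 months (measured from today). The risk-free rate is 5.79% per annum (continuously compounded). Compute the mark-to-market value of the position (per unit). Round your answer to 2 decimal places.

PV(remaining dividends) I = 2.98·e^(−0.0579·5/12) + 1.35·e^(−0.0579·6/12) = 4.2204
Current forward F = (S − I)·e^(rT) = (245.67 − 4.2204)·e^(0.0579·9/12) = 241.4496 × 1.044382 = 252.1656
Value (long) = (F − K)·e^(−rT) = (252.1656 − 250.37) × 0.957504 = 1.7193
Value = €1.72

€1.72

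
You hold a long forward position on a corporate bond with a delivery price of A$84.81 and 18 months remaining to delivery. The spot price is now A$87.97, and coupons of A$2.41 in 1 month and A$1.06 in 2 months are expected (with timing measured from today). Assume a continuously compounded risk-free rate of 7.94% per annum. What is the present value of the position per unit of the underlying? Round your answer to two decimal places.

PV(remaining coupons) I = 2.41·e^(−0.0794·1/12) + 1.06·e^(−0.0794·2/12) = 3.4402
Current forward F = (S − I)·e^(rT) = (87.97 − 3.4402)·e^(0.0794·18/12) = 84.5298 × 1.126483 = 95.2214
Value (long) = (F − K)·e^(−rT) = (95.2214 − 84.81) × 0.887719 = 9.2424
Value = A$9.24

A$9.24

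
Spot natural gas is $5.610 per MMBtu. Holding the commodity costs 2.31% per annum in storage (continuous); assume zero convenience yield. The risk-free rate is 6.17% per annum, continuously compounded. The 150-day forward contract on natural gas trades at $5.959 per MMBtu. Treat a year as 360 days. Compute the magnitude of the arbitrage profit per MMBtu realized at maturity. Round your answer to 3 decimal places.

$0.147 per MMBtu

Fair forward: F* = S·e^(carry·T), with carry = (r + u) = 0.0617 + 0.0231 = 0.0848
F* = 5.610 · e^(0.0848 × 150/360) = 5.610 · e^0.035333 = 5.610 × 1.035965 = $5.8118
Market $5.959 > fair $5.8118: forward overpriced → cash-and-carry (buy spot, short the forward).
At maturity, profit = |F_mkt − F*| = |5.959 − 5.8118| = $0.147 per MMBtu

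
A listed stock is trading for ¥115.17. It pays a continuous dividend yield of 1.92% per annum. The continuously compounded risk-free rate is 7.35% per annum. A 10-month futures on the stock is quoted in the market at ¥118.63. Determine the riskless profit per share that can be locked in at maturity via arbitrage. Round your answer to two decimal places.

Fair futures: F* = S·e^(carry·T), with carry = (r − q) = 0.0735 − 0.0192 = 0.0543
F* = 115.17 · e^(0.0543 × 10/12) = 115.17 · e^0.045250 = 115.17 × 1.046289 = ¥120.5011
Market ¥118.63 < fair ¥120.5011: forward underpriced → reverse cash-and-carry (short spot, go long the forward).
At maturity, profit = |F_mkt − F*| = |118.63 − 120.5011| = ¥1.87 per share

¥1.87 per share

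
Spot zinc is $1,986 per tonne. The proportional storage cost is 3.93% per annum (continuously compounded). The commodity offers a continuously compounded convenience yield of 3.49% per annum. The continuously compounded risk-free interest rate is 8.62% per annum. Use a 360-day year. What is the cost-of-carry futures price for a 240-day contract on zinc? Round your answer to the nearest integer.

$2,110 per tonne

Net carry = r + u − y = 0.0862 + 0.0393 − 0.0349 = 0.0906
F = S·e^((r+u−y)T) = 1986 · e^(0.0906 × 240/360) = 1986 · e^0.060400
= 1986 × 1.062261 = $2,110 per tonne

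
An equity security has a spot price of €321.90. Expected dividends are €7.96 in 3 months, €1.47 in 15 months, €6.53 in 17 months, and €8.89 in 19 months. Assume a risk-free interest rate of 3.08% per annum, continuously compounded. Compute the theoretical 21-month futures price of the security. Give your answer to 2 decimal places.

PV(dividends) I = 7.96·e^(−0.0308·3/12) + 1.47·e^(−0.0308·15/12) + 6.53·e^(−0.0308·17/12) + 8.89·e^(−0.0308·19/12)
I = 7.8989 + 1.4145 + 6.2512 + 8.4669 = 24.0315
F = (S − I)·e^(rT) = (321.90 − 24.0315) · e^(0.0308·21/12)
= 297.8685 · e^0.053900 = 297.8685 × 1.055379 = €314.36

€314.36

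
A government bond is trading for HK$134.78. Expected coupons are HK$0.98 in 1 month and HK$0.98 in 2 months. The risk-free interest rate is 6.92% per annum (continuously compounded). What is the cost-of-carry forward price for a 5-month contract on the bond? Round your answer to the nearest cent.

PV(coupons) I = 0.98·e^(−0.0692·1/12) + 0.98·e^(−0.0692·2/12)
I = 0.9744 + 0.9688 = 1.9432
F = (S − I)·e^(rT) = (134.78 − 1.9432) · e^(0.0692·5/12)
= 132.8368 · e^0.028833 = 132.8368 × 1.029253 = HK$136.72

HK$136.72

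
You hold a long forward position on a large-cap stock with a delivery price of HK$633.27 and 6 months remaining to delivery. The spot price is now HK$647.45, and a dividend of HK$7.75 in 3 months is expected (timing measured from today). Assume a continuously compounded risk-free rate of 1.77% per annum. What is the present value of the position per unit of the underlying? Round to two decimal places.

PV(remaining dividends) I = 7.75·e^(−0.0177·3/12) = 7.7158
Current forward F = (S − I)·e^(rT) = (647.45 − 7.7158)·e^(0.0177·6/12) = 639.7342 × 1.008889 = 645.4208
Value (long) = (F − K)·e^(−rT) = (645.4208 − 633.27) × 0.991189 = 12.0437
Value = HK$12.04

HK$12.04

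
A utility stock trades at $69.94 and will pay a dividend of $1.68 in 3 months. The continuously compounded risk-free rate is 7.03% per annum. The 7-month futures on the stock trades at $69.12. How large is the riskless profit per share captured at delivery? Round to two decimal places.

PV(dividends) I = 1.68·e^(−0.0703·3/12) = 1.6507
Fair futures F* = (S − I)·e^(rT) = (69.94 − 1.6507)·e^0.041008 = 68.2893 × 1.041860 = 71.1479
Market $69.12 < fair 71.1479: forward underpriced → reverse cash-and-carry (short the stock, invest proceeds at r, pay the dividends, go long the forward).
Profit at T = |F_mkt − F*| = |69.12 − 71.1479| = $2.03 per share

$2.03 per share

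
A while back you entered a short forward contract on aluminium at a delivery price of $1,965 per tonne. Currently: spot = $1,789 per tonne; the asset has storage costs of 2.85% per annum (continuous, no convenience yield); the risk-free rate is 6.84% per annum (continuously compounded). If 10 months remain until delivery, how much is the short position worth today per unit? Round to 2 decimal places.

$24.13 per tonne

Current fair forward for the remaining 10 months: F = S·e^((r + u)·T), (r + u) = 0.0684 + 0.0285 = 0.0969
F = 1789 · e^(0.0969 × 10/12) = 1789 × 1.08409984 = 1939.4546
Value of long forward = (F − K)·e^(−rT) = (1939.4546 − 1965) · e^(−0.0684·10/12)
= -25.5454 × 0.94459407 = -24.13
Short position value = −(long value) = $24.13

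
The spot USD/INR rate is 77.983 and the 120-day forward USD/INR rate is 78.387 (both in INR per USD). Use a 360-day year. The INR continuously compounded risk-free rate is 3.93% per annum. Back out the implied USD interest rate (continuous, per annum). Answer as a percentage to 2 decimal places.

F = S·e^((r_INR − r_USD)T) ⇒ r_USD = r_INR − ln(F/S)/T
ln(78.387/77.983) = 0.005167; /(120/360) = 0.015501
r_USD = 0.0393 − 0.015501 = 0.023799
r_USD = 2.38%

2.38%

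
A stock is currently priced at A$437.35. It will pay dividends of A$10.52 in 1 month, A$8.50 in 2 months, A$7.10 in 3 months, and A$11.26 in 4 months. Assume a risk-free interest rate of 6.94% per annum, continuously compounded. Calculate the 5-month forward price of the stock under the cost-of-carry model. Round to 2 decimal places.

PV(dividends) I = 10.52·e^(−0.0694·1/12) + 8.50·e^(−0.0694·2/12) + 7.10·e^(−0.0694·3/12) + 11.26·e^(−0.0694·4/12)
I = 10.4593 + 8.4022 + 6.9779 + 11.0025 = 36.8419
F = (S − I)·e^(rT) = (437.35 − 36.8419) · e^(0.0694·5/12)
= 400.5081 · e^0.028917 = 400.5081 × 1.029339 = A$412.26

A$412.26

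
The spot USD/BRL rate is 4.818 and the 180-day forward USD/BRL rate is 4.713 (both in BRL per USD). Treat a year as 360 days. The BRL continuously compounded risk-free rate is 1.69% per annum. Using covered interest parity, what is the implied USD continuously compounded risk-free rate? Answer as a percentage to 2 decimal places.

F = S·e^((r_BRL − r_USD)T) ⇒ r_USD = r_BRL − ln(F/S)/T
ln(4.713/4.818) = -0.022034; /(180/360) = -0.044068
r_USD = 0.0169 + 0.044068 = 0.060968
r_USD = 6.10%

6.10%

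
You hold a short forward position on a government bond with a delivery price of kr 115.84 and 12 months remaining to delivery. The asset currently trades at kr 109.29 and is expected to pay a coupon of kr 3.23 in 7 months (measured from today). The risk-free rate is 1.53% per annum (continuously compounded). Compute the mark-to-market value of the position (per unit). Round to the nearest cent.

PV(remaining coupons) I = 3.23·e^(−0.0153·7/12) = 3.2013
Current forward F = (S − I)·e^(rT) = (109.29 − 3.2013)·e^(0.0153·12/12) = 106.0887 × 1.015418 = 107.7244
Value (long) = (F − K)·e^(−rT) = (107.7244 − 115.84) × 0.984816 = -7.9924
Short position value = −(long value) = kr 7.99

kr 7.99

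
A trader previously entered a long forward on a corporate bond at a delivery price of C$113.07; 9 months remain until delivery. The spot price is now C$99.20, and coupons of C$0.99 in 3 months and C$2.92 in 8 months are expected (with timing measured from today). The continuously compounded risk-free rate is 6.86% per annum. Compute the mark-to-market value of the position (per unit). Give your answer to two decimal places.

-C$11.96

PV(remaining coupons) I = 0.99·e^(−0.0686·3/12) + 2.92·e^(−0.0686·8/12) = 3.7626
Current forward F = (S − I)·e^(rT) = (99.20 − 3.7626)·e^(0.0686·9/12) = 95.4374 × 1.052797 = 100.4762
Value (long) = (F − K)·e^(−rT) = (100.4762 − 113.07) × 0.949851 = -11.9622
Value = -C$11.96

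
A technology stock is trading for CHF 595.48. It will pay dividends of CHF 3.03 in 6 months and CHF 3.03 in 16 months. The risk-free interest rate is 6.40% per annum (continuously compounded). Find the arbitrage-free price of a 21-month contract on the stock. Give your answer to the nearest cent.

CHF 659.66

PV(dividends) I = 3.03·e^(−0.0640·6/12) + 3.03·e^(−0.0640·16/12)
I = 2.9346 + 2.7822 = 5.7168
F = (S − I)·e^(rT) = (595.48 − 5.7168) · e^(0.0640·21/12)
= 589.7632 · e^0.112000 = 589.7632 × 1.118513 = CHF 659.66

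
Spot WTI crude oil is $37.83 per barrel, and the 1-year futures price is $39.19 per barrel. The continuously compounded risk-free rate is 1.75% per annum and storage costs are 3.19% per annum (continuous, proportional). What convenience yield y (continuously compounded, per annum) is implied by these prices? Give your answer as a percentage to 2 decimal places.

1.41%

F = S·e^((r+u−y)T) ⇒ (r+u−y) = ln(F/S)/T
ln(39.19/37.83) = 0.035319; /T ⇒ 0.035319
y = r + u − ln(F/S)/T = 0.0175 + 0.0319 − 0.035319 = 0.014081
y = 1.41%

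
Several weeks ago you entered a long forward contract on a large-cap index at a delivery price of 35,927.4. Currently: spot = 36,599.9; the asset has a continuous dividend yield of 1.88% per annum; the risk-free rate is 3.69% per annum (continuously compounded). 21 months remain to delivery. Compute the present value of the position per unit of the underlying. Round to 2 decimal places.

1734.65

Current fair forward for the remaining 21 months: F = S·e^((r − q)·T), (r − q) = 0.0369 − 0.0188 = 0.0181
F = 36599.9 · e^(0.0181 × 21/12) = 36599.9 × 1.03218199 = 37777.7576
Value of long forward = (F − K)·e^(−rT) = (37777.7576 − 35927.4) · e^(−0.0369·21/12)
= 1850.3576 × 0.93746580 = 1734.65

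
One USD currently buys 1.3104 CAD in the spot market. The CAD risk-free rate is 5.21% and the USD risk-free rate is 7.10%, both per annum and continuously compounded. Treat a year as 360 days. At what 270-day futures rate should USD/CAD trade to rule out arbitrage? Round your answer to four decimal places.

F = S·e^((r_CAD − r_USD)T) = 1.3104 · e^((0.0521 − 0.0710) × 270/360)
= 1.3104 · e^-0.014175 = 1.3104 × 0.985925
F = 1.2920 CAD per USD

1.2920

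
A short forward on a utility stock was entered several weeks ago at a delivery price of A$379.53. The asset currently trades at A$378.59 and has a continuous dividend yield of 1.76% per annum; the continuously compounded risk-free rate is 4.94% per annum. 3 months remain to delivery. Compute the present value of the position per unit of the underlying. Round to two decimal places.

Current fair forward for the remaining 3 months: F = S·e^((r − q)·T), (r − q) = 0.0494 − 0.0176 = 0.0318
F = 378.59 · e^(0.0318 × 3/12) = 378.59 × 1.007982 = 381.6119
Value of long forward = (F − K)·e^(−rT) = (381.6119 − 379.53) · e^(−0.0494·3/12)
= 2.0819 × 0.987726 = 2.06
Short position value = −(long value) = -A$2.06

-A$2.06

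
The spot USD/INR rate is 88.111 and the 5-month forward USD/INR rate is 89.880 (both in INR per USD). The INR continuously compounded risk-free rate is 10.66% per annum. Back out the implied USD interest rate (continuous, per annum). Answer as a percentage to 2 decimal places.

F = S·e^((r_INR − r_USD)T) ⇒ r_USD = r_INR − ln(F/S)/T
ln(89.880/88.111) = 0.019878; /(5/12) = 0.047707
r_USD = 0.1066 − 0.047707 = 0.058893
r_USD = 5.89%

5.89%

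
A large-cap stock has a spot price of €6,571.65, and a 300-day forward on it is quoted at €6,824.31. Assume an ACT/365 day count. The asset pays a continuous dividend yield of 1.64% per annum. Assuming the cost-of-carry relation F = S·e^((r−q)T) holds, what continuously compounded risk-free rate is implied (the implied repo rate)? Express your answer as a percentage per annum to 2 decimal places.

6.23%

From F = S·e^((r−q)T): (r − q) = ln(F/S)/T
ln(6824.31/6571.65) = ln(1.038447) = 0.037726
(r − q) = 0.037726 / (300/365) = 0.045900
r = ln(F/S)/T + q = 0.045900 + 0.0164 = 0.062300
r = 6.23%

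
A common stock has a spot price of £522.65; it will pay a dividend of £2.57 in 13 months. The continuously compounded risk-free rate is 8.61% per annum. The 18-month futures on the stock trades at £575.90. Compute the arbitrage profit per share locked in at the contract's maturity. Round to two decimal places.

£16.14 per share

PV(dividends) I = 2.57·e^(−0.0861·13/12) = 2.3411
Fair futures F* = (S − I)·e^(rT) = (522.65 − 2.3411)·e^0.129150 = 520.3089 × 1.137861 = 592.0392
Market £575.90 < fair 592.0392: forward underpriced → reverse cash-and-carry (short the stock, invest proceeds at r, pay the dividends, go long the forward).
Profit at T = |F_mkt − F*| = |575.90 − 592.0392| = £16.14 per share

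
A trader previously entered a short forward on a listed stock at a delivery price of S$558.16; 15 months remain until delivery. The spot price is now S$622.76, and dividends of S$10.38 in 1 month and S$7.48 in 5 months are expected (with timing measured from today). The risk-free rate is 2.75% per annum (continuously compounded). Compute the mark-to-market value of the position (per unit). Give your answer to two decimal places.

-S$65.71

PV(remaining dividends) I = 10.38·e^(−0.0275·1/12) + 7.48·e^(−0.0275·5/12) = 17.7510
Current forward F = (S − I)·e^(rT) = (622.76 − 17.7510)·e^(0.0275·15/12) = 605.0090 × 1.034973 = 626.1680
Value (long) = (F − K)·e^(−rT) = (626.1680 − 558.16) × 0.966209 = 65.7099
Short position value = −(long value) = -S$65.71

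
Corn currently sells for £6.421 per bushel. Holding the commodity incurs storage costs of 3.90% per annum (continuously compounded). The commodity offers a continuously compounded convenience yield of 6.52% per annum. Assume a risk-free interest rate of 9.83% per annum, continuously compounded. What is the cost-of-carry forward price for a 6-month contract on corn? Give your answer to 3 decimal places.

£6.657 per bushel

Net carry = r + u − y = 0.0983 + 0.0390 − 0.0652 = 0.0721
F = S·e^((r+u−y)T) = 6.421 · e^(0.0721 × 6/12) = 6.421 · e^0.036050
= 6.421 × 1.036708 = £6.657 per bushel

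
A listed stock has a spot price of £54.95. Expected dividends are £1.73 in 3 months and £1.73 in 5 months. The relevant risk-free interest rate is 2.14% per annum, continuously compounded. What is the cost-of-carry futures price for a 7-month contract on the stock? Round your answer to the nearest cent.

PV(dividends) I = 1.73·e^(−0.0214·3/12) + 1.73·e^(−0.0214·5/12)
I = 1.7208 + 1.7146 = 3.4354
F = (S − I)·e^(rT) = (54.95 − 3.4354) · e^(0.0214·7/12)
= 51.5146 · e^0.012483 = 51.5146 × 1.012561 = £52.16

£52.16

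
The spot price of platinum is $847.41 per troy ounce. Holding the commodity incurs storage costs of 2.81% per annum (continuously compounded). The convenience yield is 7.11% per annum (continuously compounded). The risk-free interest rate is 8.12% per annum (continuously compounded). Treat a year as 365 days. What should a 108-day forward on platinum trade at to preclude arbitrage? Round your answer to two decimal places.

$857.04 per troy ounce

Net carry = r + u − y = 0.0812 + 0.0281 − 0.0711 = 0.0382
F = S·e^((r+u−y)T) = 847.41 · e^(0.0382 × 108/365) = 847.41 · e^0.011303
= 847.41 × 1.011367 = $857.04 per troy ounce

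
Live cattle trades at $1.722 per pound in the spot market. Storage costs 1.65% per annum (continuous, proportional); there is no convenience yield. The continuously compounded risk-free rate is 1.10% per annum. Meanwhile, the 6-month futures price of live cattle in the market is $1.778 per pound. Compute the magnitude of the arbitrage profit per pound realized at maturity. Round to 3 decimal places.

$0.032 per pound

Fair futures: F* = S·e^(carry·T), with carry = (r + u) = 0.0110 + 0.0165 = 0.0275
F* = 1.722 · e^(0.0275 × 6/12) = 1.722 · e^0.013750 = 1.722 × 1.013845 = $1.7458
Market $1.778 > fair $1.7458: forward overpriced → cash-and-carry (buy spot, short the forward).
At maturity, profit = |F_mkt − F*| = |1.778 − 1.7458| = $0.032 per pound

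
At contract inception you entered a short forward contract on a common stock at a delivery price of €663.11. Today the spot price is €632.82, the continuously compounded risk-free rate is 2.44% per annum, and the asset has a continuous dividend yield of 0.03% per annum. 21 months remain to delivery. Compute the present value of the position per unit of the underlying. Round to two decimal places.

€2.90

Current fair forward for the remaining 21 months: F = S·e^((r − q)·T), (r − q) = 0.0244 − 0.0003 = 0.0241
F = 632.82 · e^(0.0241 × 21/12) = 632.82 × 1.043077 = 660.0800
Value of long forward = (F − K)·e^(−rT) = (660.0800 − 663.11) · e^(−0.0244·21/12)
= -3.0300 × 0.958199 = -2.90
Short position value = −(long value) = €2.90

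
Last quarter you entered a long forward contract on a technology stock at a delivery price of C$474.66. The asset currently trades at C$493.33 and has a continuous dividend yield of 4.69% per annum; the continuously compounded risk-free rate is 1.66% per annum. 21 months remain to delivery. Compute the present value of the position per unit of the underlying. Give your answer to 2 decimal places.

Current fair forward for the remaining 21 months: F = S·e^((r − q)·T), (r − q) = 0.0166 − 0.0469 = -0.0303
F = 493.33 · e^(-0.0303 × 21/12) = 493.33 × 0.948356 = 467.8525
Value of long forward = (F − K)·e^(−rT) = (467.8525 − 474.66) · e^(−0.0166·21/12)
= -6.8075 × 0.971368 = -6.61

-C$6.61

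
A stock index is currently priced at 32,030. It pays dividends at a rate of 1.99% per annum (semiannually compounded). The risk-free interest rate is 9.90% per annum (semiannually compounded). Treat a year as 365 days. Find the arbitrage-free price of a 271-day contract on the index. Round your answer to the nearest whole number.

33,910

F = S · (1+r/2)^(2T) / (1+q/2)^(2T)
= 32030 × 1.074379 / 1.014811 = 32030 × 1.058699
F = 33,910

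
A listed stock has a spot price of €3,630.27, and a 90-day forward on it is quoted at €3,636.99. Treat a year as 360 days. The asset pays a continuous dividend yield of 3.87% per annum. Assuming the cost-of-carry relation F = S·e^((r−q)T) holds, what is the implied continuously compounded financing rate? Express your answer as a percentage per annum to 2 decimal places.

From F = S·e^((r−q)T): (r − q) = ln(F/S)/T
ln(3636.99/3630.27) = ln(1.001851) = 0.001849
(r − q) = 0.001849 / (90/360) = 0.007396
r = ln(F/S)/T + q = 0.007396 + 0.0387 = 0.046096
r = 4.61%

4.61%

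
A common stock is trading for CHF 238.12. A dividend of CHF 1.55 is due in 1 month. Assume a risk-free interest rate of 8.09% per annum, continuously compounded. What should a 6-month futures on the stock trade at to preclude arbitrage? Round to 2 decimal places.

CHF 246.35

PV(dividends) I = 1.55·e^(−0.0809·1/12)
I = 1.5396
F = (S − I)·e^(rT) = (238.12 − 1.5396) · e^(0.0809·6/12)
= 236.5804 · e^0.040450 = 236.5804 × 1.041279 = CHF 246.35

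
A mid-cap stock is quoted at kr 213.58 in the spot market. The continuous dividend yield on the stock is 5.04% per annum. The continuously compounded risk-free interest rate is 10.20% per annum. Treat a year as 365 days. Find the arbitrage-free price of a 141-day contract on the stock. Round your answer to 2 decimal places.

F = S·e^((r − q)T) = 213.58 · e^((0.1020 − 0.0504) × 141/365)
= 213.58 · e^0.019933 = 213.58 × 1.020133
F = kr 217.88

kr 217.88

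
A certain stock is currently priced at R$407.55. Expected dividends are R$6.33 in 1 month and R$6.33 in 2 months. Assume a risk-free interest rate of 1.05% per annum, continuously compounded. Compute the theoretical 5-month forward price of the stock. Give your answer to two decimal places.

R$396.64

PV(dividends) I = 6.33·e^(−0.0105·1/12) + 6.33·e^(−0.0105·2/12)
I = 6.3245 + 6.3189 = 12.6434
F = (S − I)·e^(rT) = (407.55 − 12.6434) · e^(0.0105·5/12)
= 394.9066 · e^0.004375 = 394.9066 × 1.004385 = R$396.64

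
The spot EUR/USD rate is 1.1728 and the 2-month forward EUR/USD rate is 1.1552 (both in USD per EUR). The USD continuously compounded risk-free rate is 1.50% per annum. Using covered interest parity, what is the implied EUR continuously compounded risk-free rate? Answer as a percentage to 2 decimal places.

F = S·e^((r_USD − r_EUR)T) ⇒ r_EUR = r_USD − ln(F/S)/T
ln(1.1552/1.1728) = -0.015121; /(2/12) = -0.090726
r_EUR = 0.0150 + 0.090726 = 0.105726
r_EUR = 10.57%

10.57%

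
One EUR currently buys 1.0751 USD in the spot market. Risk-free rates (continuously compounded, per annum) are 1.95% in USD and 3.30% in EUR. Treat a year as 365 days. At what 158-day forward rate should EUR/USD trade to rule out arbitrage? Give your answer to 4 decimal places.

F = S·e^((r_USD − r_EUR)T) = 1.0751 · e^((0.0195 − 0.0330) × 158/365)
= 1.0751 · e^-0.005844 = 1.0751 × 0.994173
F = 1.0688 USD per EUR

1.0688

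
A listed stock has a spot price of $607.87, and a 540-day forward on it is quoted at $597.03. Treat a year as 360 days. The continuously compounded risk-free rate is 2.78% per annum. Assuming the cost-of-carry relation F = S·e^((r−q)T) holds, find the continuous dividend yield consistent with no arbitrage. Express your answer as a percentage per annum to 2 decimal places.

From F = S·e^((r−q)T): (r − q) = ln(F/S)/T
ln(597.03/607.87) = ln(0.982167) = -0.017994
(r − q) = -0.017994 / (540/360) = -0.011996
q = r − ln(F/S)/T = 0.0278 + 0.011996 = 0.039796
q = 3.98%

3.98%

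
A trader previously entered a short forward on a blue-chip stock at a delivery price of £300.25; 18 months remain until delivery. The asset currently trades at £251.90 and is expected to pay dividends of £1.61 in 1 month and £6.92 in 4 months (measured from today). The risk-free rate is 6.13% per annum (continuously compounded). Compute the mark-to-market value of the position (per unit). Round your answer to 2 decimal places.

£30.36

PV(remaining dividends) I = 1.61·e^(−0.0613·1/12) + 6.92·e^(−0.0613·4/12) = 8.3818
Current forward F = (S − I)·e^(rT) = (251.90 − 8.3818)·e^(0.0613·18/12) = 243.5182 × 1.096310 = 266.9714
Value (long) = (F − K)·e^(−rT) = (266.9714 − 300.25) × 0.912151 = -30.3551
Short position value = −(long value) = £30.36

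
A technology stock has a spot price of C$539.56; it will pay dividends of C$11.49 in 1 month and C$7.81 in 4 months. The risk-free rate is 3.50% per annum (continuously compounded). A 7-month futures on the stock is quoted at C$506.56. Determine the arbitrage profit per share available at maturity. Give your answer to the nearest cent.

PV(dividends) I = 11.49·e^(−0.0350·1/12) + 7.81·e^(−0.0350·4/12) = 19.1759
Fair futures F* = (S − I)·e^(rT) = (539.56 − 19.1759)·e^0.020417 = 520.3841 × 1.020627 = 531.1181
Market C$506.56 < fair 531.1181: forward underpriced → reverse cash-and-carry (short the stock, invest proceeds at r, pay the dividends, go long the forward).
Profit at T = |F_mkt − F*| = |506.56 − 531.1181| = C$24.56 per share

C$24.56 per share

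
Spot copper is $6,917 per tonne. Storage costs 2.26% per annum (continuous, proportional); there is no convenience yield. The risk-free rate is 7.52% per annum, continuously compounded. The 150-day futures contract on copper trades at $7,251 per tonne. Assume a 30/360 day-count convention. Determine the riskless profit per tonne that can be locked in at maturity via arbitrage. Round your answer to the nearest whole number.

$46 per tonne

Fair futures: F* = S·e^(carry·T), with carry = (r + u) = 0.0752 + 0.0226 = 0.0978
F* = 6917 · e^(0.0978 × 150/360) = 6917 · e^0.040750 = 6917 × 1.041592 = $7204.6919
Market $7251 > fair $7204.6919: forward overpriced → cash-and-carry (buy spot, short the forward).
At maturity, profit = |F_mkt − F*| = |7251 − 7204.6919| = $46 per tonne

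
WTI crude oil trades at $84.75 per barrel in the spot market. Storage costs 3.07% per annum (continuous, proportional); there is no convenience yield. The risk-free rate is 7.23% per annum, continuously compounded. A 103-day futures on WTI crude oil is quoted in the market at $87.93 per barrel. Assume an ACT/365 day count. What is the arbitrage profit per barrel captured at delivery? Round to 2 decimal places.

$0.68 per barrel

Fair futures: F* = S·e^(carry·T), with carry = (r + u) = 0.0723 + 0.0307 = 0.1030
F* = 84.75 · e^(0.1030 × 103/365) = 84.75 · e^0.029066 = 84.75 × 1.029493 = $87.2495
Market $87.93 > fair $87.2495: forward overpriced → cash-and-carry (buy spot, short the forward).
At maturity, profit = |F_mkt − F*| = |87.93 − 87.2495| = $0.68 per barrel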